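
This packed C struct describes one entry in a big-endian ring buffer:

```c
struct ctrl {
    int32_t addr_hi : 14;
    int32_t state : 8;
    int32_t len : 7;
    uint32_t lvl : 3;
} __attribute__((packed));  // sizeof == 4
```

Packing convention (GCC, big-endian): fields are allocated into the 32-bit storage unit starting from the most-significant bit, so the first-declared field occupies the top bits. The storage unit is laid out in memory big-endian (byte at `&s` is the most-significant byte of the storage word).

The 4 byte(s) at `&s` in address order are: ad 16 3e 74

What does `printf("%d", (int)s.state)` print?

[0]=0xad [1]=0x16 [2]=0x3e [3]=0x74 (big-endian) → word 0xad163e74
addr_hi:14 @ bit 18 → (0xad163e74>>18)&0x3fff = 0x2b45
state:8 @ bit 10 → (0xad163e74>>10)&0xff = 0x8f  ←
len:7 @ bit 3 → (0xad163e74>>3)&0x7f = 0x4e
lvl:3 @ bit 0 → (0xad163e74>>0)&0x7 = 0x4
state signed 8b, MSB=1: 143 - 256 = -113

-113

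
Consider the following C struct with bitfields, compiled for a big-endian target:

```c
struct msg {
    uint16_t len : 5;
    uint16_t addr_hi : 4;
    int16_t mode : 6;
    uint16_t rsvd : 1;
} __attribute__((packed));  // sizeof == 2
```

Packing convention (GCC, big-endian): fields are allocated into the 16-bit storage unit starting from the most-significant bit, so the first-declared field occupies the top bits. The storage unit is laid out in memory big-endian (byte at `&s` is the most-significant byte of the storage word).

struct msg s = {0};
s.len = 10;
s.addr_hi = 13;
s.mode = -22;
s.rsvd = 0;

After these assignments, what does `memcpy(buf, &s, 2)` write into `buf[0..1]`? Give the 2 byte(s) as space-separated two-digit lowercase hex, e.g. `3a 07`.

len:5 = 10 → 0xa << 11 → word 0x5000
addr_hi:4 = 13 → 0xd << 7 → word 0x5680
mode:6 = -22 → 0x2a << 1 → word 0x56d4
rsvd:1 = 0 → 0x0 << 0 → word 0x56d4
word = 0x56d4 → big-endian bytes:
  [0]=0x56  [1]=0xd4

56 d4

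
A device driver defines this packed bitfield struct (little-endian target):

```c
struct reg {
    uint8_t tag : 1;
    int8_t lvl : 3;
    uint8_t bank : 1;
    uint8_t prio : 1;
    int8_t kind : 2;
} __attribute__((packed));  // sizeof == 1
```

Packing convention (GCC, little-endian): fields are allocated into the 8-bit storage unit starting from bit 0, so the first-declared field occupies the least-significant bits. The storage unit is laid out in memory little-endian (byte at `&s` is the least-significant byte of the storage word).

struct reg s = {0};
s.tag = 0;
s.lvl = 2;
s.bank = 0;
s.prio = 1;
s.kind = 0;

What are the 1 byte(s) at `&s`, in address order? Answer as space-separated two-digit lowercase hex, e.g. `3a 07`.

[0+:1] tag=0 & 0x1 = 0x0; word=0x00
[1+:3] lvl=2 & 0x7 = 0x2; word=0x04
[4+:1] bank=0 & 0x1 = 0x0; word=0x04
[5+:1] prio=1 & 0x1 = 0x1; word=0x24
[6+:2] kind=0 & 0x3 = 0x0; word=0x24
word = 0x24 → little-endian bytes:
  [0]=0x24

24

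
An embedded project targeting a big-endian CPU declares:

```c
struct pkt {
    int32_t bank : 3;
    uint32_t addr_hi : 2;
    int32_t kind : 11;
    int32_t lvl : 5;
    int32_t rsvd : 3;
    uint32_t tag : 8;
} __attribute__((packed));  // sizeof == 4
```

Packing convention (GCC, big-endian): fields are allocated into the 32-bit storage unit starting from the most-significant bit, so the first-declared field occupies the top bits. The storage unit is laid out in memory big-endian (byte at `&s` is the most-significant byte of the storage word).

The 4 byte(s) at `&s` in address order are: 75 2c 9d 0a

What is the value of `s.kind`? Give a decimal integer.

-724

[0]=0x75 [1]=0x2c [2]=0x9d [3]=0x0a (big-endian) → word 0x752c9d0a
bank:3 @ bit 29 → (0x752c9d0a>>29)&0x7 = 0x3
addr_hi:2 @ bit 27 → (0x752c9d0a>>27)&0x3 = 0x2
kind:11 @ bit 16 → (0x752c9d0a>>16)&0x7ff = 0x52c  ←
lvl:5 @ bit 11 → (0x752c9d0a>>11)&0x1f = 0x13
rsvd:3 @ bit 8 → (0x752c9d0a>>8)&0x7 = 0x5
tag:8 @ bit 0 → (0x752c9d0a>>0)&0xff = 0xa
kind signed 11b, MSB=1: 1324 - 2048 = -724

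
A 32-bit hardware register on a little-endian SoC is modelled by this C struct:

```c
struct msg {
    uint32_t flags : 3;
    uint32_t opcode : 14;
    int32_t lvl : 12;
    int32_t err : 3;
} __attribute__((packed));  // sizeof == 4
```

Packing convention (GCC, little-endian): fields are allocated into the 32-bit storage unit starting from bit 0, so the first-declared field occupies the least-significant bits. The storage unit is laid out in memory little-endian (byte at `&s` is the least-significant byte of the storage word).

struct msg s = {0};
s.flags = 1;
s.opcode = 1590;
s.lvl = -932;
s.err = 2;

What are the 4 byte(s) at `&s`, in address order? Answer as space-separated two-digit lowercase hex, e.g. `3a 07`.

b1 31 b8 58

[0+:3] flags=1 & 0x7 = 0x1; word=0x00000001
[3+:14] opcode=1590 & 0x3fff = 0x636; word=0x000031b1
[17+:12] lvl=-932 & 0xfff = 0xc5c; word=0x18b831b1
[29+:3] err=2 & 0x7 = 0x2; word=0x58b831b1
word = 0x58b831b1 → little-endian bytes:
  [0]=0xb1  [1]=0x31  [2]=0xb8  [3]=0x58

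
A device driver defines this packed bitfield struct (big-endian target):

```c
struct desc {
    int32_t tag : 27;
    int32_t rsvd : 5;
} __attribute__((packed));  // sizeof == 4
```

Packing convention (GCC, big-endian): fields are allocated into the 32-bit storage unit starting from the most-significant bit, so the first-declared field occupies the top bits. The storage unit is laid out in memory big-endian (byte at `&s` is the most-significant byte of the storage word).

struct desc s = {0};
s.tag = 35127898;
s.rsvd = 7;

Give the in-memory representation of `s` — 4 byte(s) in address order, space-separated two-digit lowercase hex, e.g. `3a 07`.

43 00 4b 47

[5+:27] tag=35127898 & 0x7ffffff = 0x218025a; word=0x43004b40
[0+:5] rsvd=7 & 0x1f = 0x7; word=0x43004b47
word = 0x43004b47 → big-endian bytes:
  [0]=0x43  [1]=0x00  [2]=0x4b  [3]=0x47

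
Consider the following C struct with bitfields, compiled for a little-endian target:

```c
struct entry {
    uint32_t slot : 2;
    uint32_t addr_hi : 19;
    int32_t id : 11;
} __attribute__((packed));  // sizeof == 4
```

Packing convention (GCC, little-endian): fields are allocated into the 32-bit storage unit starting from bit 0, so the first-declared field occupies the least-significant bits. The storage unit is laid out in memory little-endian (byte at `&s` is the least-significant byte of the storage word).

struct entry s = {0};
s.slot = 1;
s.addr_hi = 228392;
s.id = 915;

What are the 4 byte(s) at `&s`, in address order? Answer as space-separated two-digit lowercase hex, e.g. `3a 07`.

slot:2 = 1 → 0x1 << 0 → word 0x00000001
addr_hi:19 = 228392 → 0x37c28 << 2 → word 0x000df0a1
id:11 = 915 → 0x393 << 21 → word 0x726df0a1
word = 0x726df0a1 → little-endian bytes:
  [0]=0xa1  [1]=0xf0  [2]=0x6d  [3]=0x72

a1 f0 6d 72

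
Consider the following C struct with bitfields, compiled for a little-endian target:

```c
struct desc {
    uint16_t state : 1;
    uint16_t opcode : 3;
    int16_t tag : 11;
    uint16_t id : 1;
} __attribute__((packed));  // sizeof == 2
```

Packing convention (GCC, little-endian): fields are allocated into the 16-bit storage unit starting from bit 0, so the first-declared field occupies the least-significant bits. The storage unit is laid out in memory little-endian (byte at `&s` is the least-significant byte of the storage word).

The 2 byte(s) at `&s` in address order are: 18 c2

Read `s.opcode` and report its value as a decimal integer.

4

[0]=0x18 [1]=0xc2 (little-endian) → word 0xc218
state [0+:1] = (word>>0) & 0x1 = 0
opcode [1+:3] = (word>>1) & 0x7 = 4  ←
tag [4+:11] = (word>>4) & 0x7ff = 1057
id [15+:1] = (word>>15) & 0x1 = 1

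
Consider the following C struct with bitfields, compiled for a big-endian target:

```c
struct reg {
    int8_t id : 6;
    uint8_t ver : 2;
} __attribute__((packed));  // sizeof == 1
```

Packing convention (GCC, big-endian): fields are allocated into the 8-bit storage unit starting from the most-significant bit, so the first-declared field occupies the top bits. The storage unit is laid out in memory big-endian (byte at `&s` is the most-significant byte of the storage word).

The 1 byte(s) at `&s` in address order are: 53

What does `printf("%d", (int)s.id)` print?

[0]=0x53 (big-endian) → word 0x53
id [2+:6] = (word>>2) & 0x3f = 20  ←
ver [0+:2] = (word>>0) & 0x3 = 3
id signed 6b, MSB=0: value = 20

20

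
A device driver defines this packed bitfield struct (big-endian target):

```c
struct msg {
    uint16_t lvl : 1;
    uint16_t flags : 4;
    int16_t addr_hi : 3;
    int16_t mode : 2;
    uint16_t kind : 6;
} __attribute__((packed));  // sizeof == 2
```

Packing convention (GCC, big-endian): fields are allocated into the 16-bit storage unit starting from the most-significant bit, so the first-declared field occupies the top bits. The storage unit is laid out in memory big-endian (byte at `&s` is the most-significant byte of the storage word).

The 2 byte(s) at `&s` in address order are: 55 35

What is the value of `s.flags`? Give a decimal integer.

[0]=0x55 [1]=0x35 (big-endian) → word 0x5535
lvl:1 @ bit 15 → (0x5535>>15)&0x1 = 0x0
flags:4 @ bit 11 → (0x5535>>11)&0xf = 0xa  ←
addr_hi:3 @ bit 8 → (0x5535>>8)&0x7 = 0x5
mode:2 @ bit 6 → (0x5535>>6)&0x3 = 0x0
kind:6 @ bit 0 → (0x5535>>0)&0x3f = 0x35

10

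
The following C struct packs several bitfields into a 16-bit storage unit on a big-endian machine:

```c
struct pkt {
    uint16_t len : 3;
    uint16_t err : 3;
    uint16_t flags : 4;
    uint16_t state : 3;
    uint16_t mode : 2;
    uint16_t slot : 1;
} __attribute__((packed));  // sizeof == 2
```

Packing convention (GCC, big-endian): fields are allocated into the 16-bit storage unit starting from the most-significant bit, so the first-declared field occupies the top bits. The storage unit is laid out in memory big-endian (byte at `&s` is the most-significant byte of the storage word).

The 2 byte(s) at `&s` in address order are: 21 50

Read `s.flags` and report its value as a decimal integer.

[0]=0x21 [1]=0x50 (big-endian) → word 0x2150
len [13+:3] = (word>>13) & 0x7 = 1
err [10+:3] = (word>>10) & 0x7 = 0
flags [6+:4] = (word>>6) & 0xf = 5  ←
state [3+:3] = (word>>3) & 0x7 = 2
mode [1+:2] = (word>>1) & 0x3 = 0
slot [0+:1] = (word>>0) & 0x1 = 0

5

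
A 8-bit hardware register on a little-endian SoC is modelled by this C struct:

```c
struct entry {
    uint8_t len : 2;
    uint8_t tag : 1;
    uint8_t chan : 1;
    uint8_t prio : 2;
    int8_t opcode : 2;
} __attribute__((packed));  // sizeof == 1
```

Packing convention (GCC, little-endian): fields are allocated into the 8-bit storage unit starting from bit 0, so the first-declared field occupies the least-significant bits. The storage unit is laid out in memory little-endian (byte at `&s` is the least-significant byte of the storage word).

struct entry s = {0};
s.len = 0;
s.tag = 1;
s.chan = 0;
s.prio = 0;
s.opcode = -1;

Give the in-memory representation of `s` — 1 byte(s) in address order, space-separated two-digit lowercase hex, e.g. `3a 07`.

len (2b) val=0 bits=0x0 at bit 0: 0x00
tag (1b) val=1 bits=0x1 at bit 2: 0x04
chan (1b) val=0 bits=0x0 at bit 3: 0x04
prio (2b) val=0 bits=0x0 at bit 4: 0x04
opcode (2b) val=-1 bits=0x3 at bit 6: 0xc4
word = 0xc4 → little-endian bytes:
  [0]=0xc4

c4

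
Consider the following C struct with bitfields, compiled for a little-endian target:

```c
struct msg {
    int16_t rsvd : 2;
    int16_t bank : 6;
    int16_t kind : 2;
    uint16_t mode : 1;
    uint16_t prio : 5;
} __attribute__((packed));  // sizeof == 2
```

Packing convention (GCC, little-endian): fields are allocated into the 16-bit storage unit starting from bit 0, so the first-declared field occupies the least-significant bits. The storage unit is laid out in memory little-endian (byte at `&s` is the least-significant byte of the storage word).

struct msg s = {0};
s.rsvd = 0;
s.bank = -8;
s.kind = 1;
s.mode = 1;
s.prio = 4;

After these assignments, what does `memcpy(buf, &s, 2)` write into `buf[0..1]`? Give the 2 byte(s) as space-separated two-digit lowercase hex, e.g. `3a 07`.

e0 25

rsvd (2b) val=0 bits=0x0 at bit 0: 0x0000
bank (6b) val=-8 bits=0x38 at bit 2: 0x00e0
kind (2b) val=1 bits=0x1 at bit 8: 0x01e0
mode (1b) val=1 bits=0x1 at bit 10: 0x05e0
prio (5b) val=4 bits=0x4 at bit 11: 0x25e0
word = 0x25e0 → little-endian bytes:
  [0]=0xe0  [1]=0x25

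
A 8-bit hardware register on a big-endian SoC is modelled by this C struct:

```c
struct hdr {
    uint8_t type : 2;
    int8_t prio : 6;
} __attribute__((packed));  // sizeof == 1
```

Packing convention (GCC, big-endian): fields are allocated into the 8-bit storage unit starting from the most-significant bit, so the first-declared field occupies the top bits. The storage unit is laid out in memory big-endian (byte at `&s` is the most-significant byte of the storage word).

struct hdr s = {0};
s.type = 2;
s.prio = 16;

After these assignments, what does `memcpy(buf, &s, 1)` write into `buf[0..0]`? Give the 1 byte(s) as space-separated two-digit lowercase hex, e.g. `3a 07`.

90

[6+:2] type=2 & 0x3 = 0x2; word=0x80
[0+:6] prio=16 & 0x3f = 0x10; word=0x90
word = 0x90 → big-endian bytes:
  [0]=0x90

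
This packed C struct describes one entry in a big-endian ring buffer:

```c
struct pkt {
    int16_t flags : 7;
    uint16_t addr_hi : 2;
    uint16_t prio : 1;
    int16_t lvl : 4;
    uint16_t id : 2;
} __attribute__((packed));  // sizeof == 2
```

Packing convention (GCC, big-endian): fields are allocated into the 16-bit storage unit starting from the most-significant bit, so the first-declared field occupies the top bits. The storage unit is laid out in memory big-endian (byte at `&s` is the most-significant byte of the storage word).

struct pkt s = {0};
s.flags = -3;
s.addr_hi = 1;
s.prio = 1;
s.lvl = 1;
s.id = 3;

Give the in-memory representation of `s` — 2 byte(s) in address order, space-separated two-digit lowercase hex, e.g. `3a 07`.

fa c7

flags (7b) val=-3 bits=0x7d at bit 9: 0xfa00
addr_hi (2b) val=1 bits=0x1 at bit 7: 0xfa80
prio (1b) val=1 bits=0x1 at bit 6: 0xfac0
lvl (4b) val=1 bits=0x1 at bit 2: 0xfac4
id (2b) val=3 bits=0x3 at bit 0: 0xfac7
word = 0xfac7 → big-endian bytes:
  [0]=0xfa  [1]=0xc7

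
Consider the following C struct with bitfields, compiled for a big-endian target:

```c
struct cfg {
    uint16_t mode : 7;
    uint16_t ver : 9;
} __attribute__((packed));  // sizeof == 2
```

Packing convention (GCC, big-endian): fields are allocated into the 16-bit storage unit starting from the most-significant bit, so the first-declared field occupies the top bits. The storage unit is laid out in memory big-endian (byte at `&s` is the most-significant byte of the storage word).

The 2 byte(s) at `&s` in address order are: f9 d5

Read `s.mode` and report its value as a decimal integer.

124

[0]=0xf9 [1]=0xd5 (big-endian) → word 0xf9d5
mode:7 @ bit 9 → (0xf9d5>>9)&0x7f = 0x7c  ←
ver:9 @ bit 0 → (0xf9d5>>0)&0x1ff = 0x1d5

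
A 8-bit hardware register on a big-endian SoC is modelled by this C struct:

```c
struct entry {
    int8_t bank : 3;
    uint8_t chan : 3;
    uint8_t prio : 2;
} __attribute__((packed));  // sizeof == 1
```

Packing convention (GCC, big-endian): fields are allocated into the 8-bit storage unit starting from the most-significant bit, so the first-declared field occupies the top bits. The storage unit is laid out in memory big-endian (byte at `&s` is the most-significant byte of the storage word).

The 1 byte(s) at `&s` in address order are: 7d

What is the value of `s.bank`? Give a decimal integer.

3

[0]=0x7d (big-endian) → word 0x7d
bank [5+:3] = (word>>5) & 0x7 = 3  ←
chan [2+:3] = (word>>2) & 0x7 = 7
prio [0+:2] = (word>>0) & 0x3 = 1
bank signed 3b, MSB=0: value = 3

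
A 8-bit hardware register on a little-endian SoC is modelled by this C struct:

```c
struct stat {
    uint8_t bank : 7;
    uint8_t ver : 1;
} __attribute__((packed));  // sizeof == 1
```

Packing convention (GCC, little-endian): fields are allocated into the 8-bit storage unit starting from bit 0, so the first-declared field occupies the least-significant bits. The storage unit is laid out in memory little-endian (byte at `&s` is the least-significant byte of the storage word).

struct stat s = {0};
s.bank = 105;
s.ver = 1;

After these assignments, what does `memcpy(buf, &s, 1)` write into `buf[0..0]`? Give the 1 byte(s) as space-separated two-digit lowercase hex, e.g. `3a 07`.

e9

[0+:7] bank=105 & 0x7f = 0x69; word=0x69
[7+:1] ver=1 & 0x1 = 0x1; word=0xe9
word = 0xe9 → little-endian bytes:
  [0]=0xe9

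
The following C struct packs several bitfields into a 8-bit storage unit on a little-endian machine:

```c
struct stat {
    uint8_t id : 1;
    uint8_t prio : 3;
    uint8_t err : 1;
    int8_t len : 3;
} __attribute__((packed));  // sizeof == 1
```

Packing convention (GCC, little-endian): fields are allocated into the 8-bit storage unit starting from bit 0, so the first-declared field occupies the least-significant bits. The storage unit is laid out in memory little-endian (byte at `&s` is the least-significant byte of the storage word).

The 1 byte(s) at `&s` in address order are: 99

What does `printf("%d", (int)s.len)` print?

[0]=0x99 (little-endian) → word 0x99
id [0+:1] = (word>>0) & 0x1 = 1
prio [1+:3] = (word>>1) & 0x7 = 4
err [4+:1] = (word>>4) & 0x1 = 1
len [5+:3] = (word>>5) & 0x7 = 4  ←
len signed 3b, MSB=1: 4 - 8 = -4

-4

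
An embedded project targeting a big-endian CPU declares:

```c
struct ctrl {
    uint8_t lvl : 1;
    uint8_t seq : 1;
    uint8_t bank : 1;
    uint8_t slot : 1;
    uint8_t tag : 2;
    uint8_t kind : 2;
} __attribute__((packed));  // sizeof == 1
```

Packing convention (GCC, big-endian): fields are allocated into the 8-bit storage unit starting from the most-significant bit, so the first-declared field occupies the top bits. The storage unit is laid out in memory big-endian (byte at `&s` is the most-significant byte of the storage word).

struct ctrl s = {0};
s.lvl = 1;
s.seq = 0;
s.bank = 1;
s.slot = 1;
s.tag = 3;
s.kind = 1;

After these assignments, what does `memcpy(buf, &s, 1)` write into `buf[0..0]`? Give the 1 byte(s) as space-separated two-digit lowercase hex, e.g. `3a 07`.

bd

lvl (1b) val=1 bits=0x1 at bit 7: 0x80
seq (1b) val=0 bits=0x0 at bit 6: 0x80
bank (1b) val=1 bits=0x1 at bit 5: 0xa0
slot (1b) val=1 bits=0x1 at bit 4: 0xb0
tag (2b) val=3 bits=0x3 at bit 2: 0xbc
kind (2b) val=1 bits=0x1 at bit 0: 0xbd
word = 0xbd → big-endian bytes:
  [0]=0xbd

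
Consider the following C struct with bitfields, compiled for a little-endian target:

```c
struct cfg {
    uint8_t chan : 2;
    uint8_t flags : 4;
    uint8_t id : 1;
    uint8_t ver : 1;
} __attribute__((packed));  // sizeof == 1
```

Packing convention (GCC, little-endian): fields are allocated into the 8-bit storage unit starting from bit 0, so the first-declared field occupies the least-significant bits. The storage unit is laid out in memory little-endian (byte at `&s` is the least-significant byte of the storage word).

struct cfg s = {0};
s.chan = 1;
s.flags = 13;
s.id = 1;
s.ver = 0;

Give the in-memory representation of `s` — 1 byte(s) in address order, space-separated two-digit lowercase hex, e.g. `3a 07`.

75

[0+:2] chan=1 & 0x3 = 0x1; word=0x01
[2+:4] flags=13 & 0xf = 0xd; word=0x35
[6+:1] id=1 & 0x1 = 0x1; word=0x75
[7+:1] ver=0 & 0x1 = 0x0; word=0x75
word = 0x75 → little-endian bytes:
  [0]=0x75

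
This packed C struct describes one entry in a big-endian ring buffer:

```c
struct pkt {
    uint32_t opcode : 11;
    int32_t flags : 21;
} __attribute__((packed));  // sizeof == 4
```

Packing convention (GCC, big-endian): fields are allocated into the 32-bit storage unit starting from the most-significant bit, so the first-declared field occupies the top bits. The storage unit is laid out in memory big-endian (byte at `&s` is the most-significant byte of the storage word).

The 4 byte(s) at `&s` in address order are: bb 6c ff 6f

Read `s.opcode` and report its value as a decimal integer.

1499

[0]=0xbb [1]=0x6c [2]=0xff [3]=0x6f (big-endian) → word 0xbb6cff6f
opcode:11 @ bit 21 → (0xbb6cff6f>>21)&0x7ff = 0x5db  ←
flags:21 @ bit 0 → (0xbb6cff6f>>0)&0x1fffff = 0xcff6f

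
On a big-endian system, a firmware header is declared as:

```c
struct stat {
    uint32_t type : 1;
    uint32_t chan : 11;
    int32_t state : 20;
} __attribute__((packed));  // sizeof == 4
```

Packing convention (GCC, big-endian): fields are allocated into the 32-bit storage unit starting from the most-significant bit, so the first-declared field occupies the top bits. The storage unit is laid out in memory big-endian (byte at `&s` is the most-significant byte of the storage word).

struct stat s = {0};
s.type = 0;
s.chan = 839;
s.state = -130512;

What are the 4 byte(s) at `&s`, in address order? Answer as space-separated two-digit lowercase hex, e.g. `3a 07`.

type (1b) val=0 bits=0x0 at bit 31: 0x00000000
chan (11b) val=839 bits=0x347 at bit 20: 0x34700000
state (20b) val=-130512 bits=0xe0230 at bit 0: 0x347e0230
word = 0x347e0230 → big-endian bytes:
  [0]=0x34  [1]=0x7e  [2]=0x02  [3]=0x30

34 7e 02 30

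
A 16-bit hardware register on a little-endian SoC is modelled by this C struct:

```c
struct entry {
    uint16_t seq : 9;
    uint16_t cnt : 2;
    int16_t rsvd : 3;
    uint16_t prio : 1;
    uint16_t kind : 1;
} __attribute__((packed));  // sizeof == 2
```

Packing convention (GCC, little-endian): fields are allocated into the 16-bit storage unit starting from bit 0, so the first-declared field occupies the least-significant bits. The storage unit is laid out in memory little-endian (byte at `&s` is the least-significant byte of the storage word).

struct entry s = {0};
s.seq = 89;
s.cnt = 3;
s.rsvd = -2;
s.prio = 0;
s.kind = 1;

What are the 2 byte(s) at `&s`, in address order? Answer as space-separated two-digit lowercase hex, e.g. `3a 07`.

seq (9b) val=89 bits=0x59 at bit 0: 0x0059
cnt (2b) val=3 bits=0x3 at bit 9: 0x0659
rsvd (3b) val=-2 bits=0x6 at bit 11: 0x3659
prio (1b) val=0 bits=0x0 at bit 14: 0x3659
kind (1b) val=1 bits=0x1 at bit 15: 0xb659
word = 0xb659 → little-endian bytes:
  [0]=0x59  [1]=0xb6

59 b6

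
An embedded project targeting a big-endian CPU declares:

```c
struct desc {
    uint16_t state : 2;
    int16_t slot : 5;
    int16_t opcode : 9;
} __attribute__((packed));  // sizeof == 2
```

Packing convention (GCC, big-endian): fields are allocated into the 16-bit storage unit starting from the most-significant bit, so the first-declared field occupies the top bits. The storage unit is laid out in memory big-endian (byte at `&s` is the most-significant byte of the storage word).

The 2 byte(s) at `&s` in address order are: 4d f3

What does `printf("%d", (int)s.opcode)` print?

[0]=0x4d [1]=0xf3 (big-endian) → word 0x4df3
state:2 @ bit 14 → (0x4df3>>14)&0x3 = 0x1
slot:5 @ bit 9 → (0x4df3>>9)&0x1f = 0x6
opcode:9 @ bit 0 → (0x4df3>>0)&0x1ff = 0x1f3  ←
opcode signed 9b, MSB=1: 499 - 512 = -13

-13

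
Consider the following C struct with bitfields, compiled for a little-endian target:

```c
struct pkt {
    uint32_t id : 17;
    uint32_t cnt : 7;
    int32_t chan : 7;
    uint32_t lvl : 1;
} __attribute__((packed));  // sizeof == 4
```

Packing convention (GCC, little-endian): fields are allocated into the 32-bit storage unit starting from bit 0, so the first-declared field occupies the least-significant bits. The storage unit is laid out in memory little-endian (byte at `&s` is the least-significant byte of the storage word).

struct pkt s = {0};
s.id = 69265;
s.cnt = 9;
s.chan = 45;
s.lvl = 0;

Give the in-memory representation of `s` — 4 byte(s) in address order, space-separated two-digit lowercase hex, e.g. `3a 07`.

91 0e 13 2d

id:17 = 69265 → 0x10e91 << 0 → word 0x00010e91
cnt:7 = 9 → 0x9 << 17 → word 0x00130e91
chan:7 = 45 → 0x2d << 24 → word 0x2d130e91
lvl:1 = 0 → 0x0 << 31 → word 0x2d130e91
word = 0x2d130e91 → little-endian bytes:
  [0]=0x91  [1]=0x0e  [2]=0x13  [3]=0x2d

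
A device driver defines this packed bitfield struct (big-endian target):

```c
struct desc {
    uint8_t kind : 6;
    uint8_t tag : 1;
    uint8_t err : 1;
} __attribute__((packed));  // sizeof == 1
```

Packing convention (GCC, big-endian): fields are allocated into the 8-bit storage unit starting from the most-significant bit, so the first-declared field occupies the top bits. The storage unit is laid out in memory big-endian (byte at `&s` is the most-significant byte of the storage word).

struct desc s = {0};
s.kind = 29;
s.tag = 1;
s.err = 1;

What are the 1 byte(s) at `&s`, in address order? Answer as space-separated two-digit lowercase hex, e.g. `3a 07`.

77

[2+:6] kind=29 & 0x3f = 0x1d; word=0x74
[1+:1] tag=1 & 0x1 = 0x1; word=0x76
[0+:1] err=1 & 0x1 = 0x1; word=0x77
word = 0x77 → big-endian bytes:
  [0]=0x77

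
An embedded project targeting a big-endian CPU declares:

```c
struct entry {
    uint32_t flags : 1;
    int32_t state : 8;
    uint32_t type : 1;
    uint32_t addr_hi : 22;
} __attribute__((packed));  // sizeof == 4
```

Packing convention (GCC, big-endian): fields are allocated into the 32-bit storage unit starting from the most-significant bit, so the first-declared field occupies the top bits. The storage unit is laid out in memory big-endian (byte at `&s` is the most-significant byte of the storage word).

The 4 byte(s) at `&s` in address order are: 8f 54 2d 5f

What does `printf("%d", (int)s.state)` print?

[0]=0x8f [1]=0x54 [2]=0x2d [3]=0x5f (big-endian) → word 0x8f542d5f
flags:1 @ bit 31 → (0x8f542d5f>>31)&0x1 = 0x1
state:8 @ bit 23 → (0x8f542d5f>>23)&0xff = 0x1e  ←
type:1 @ bit 22 → (0x8f542d5f>>22)&0x1 = 0x1
addr_hi:22 @ bit 0 → (0x8f542d5f>>0)&0x3fffff = 0x142d5f
state signed 8b, MSB=0: value = 30

30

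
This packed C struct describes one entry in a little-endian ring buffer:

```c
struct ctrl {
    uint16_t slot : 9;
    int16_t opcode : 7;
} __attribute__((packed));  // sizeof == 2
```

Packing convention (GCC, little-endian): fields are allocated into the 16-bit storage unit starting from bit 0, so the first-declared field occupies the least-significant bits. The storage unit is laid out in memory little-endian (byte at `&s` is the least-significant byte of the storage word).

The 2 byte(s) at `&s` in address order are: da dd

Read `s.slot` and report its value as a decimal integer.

474

[0]=0xda [1]=0xdd (little-endian) → word 0xddda
slot:9 @ bit 0 → (0xddda>>0)&0x1ff = 0x1da  ←
opcode:7 @ bit 9 → (0xddda>>9)&0x7f = 0x6e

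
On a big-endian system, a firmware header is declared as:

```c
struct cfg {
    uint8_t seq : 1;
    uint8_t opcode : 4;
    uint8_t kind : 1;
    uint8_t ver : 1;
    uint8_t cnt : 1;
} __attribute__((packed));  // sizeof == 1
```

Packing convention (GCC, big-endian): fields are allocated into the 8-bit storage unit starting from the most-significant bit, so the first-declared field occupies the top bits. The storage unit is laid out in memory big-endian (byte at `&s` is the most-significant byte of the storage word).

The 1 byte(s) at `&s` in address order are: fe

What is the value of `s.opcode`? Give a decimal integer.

15

[0]=0xfe (big-endian) → word 0xfe
seq:1 @ bit 7 → (0xfe>>7)&0x1 = 0x1
opcode:4 @ bit 3 → (0xfe>>3)&0xf = 0xf  ←
kind:1 @ bit 2 → (0xfe>>2)&0x1 = 0x1
ver:1 @ bit 1 → (0xfe>>1)&0x1 = 0x1
cnt:1 @ bit 0 → (0xfe>>0)&0x1 = 0x0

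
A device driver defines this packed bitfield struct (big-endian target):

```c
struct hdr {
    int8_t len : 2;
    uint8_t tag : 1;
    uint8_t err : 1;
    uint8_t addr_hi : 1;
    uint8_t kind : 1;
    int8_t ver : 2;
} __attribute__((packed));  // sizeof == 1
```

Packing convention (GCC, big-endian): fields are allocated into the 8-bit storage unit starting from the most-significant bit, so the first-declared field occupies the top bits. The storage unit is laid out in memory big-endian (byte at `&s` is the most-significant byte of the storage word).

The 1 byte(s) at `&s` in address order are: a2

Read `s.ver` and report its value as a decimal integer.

[0]=0xa2 (big-endian) → word 0xa2
len [6+:2] = (word>>6) & 0x3 = 2
tag [5+:1] = (word>>5) & 0x1 = 1
err [4+:1] = (word>>4) & 0x1 = 0
addr_hi [3+:1] = (word>>3) & 0x1 = 0
kind [2+:1] = (word>>2) & 0x1 = 0
ver [0+:2] = (word>>0) & 0x3 = 2  ←
ver signed 2b, MSB=1: 2 - 4 = -2

-2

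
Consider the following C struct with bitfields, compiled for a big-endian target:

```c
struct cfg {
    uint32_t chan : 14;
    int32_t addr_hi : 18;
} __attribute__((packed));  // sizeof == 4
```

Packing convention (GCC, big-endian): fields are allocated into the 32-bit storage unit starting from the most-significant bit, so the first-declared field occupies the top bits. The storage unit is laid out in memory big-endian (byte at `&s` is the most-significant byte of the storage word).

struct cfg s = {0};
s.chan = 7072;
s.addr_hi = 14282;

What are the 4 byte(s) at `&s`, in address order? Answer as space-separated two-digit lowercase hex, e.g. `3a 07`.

6e 80 37 ca

[18+:14] chan=7072 & 0x3fff = 0x1ba0; word=0x6e800000
[0+:18] addr_hi=14282 & 0x3ffff = 0x37ca; word=0x6e8037ca
word = 0x6e8037ca → big-endian bytes:
  [0]=0x6e  [1]=0x80  [2]=0x37  [3]=0xca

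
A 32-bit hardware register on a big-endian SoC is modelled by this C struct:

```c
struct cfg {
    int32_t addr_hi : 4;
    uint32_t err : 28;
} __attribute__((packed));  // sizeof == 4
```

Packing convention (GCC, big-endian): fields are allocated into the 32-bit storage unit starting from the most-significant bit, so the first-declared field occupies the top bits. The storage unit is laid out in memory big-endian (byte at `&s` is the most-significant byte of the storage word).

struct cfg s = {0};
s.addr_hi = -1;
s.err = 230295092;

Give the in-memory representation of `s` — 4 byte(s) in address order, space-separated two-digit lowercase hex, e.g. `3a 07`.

addr_hi:4 = -1 → 0xf << 28 → word 0xf0000000
err:28 = 230295092 → 0xdba0634 << 0 → word 0xfdba0634
word = 0xfdba0634 → big-endian bytes:
  [0]=0xfd  [1]=0xba  [2]=0x06  [3]=0x34

fd ba 06 34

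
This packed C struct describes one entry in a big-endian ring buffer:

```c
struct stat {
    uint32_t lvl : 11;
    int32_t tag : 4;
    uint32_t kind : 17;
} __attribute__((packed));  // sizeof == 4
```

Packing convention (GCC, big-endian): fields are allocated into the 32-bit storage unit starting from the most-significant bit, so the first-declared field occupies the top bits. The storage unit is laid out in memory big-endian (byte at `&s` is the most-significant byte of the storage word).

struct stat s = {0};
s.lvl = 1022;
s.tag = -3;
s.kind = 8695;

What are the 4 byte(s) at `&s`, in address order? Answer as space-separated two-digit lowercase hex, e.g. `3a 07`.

lvl (11b) val=1022 bits=0x3fe at bit 21: 0x7fc00000
tag (4b) val=-3 bits=0xd at bit 17: 0x7fda0000
kind (17b) val=8695 bits=0x21f7 at bit 0: 0x7fda21f7
word = 0x7fda21f7 → big-endian bytes:
  [0]=0x7f  [1]=0xda  [2]=0x21  [3]=0xf7

7f da 21 f7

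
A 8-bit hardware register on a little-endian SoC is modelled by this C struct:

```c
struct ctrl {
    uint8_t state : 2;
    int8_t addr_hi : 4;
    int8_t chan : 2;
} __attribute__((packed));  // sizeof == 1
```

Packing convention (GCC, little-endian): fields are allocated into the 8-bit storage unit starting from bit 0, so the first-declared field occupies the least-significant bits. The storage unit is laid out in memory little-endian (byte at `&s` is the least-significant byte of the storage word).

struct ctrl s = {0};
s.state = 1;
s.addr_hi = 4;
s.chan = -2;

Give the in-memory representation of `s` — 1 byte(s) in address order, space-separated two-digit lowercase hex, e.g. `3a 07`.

state (2b) val=1 bits=0x1 at bit 0: 0x01
addr_hi (4b) val=4 bits=0x4 at bit 2: 0x11
chan (2b) val=-2 bits=0x2 at bit 6: 0x91
word = 0x91 → little-endian bytes:
  [0]=0x91

91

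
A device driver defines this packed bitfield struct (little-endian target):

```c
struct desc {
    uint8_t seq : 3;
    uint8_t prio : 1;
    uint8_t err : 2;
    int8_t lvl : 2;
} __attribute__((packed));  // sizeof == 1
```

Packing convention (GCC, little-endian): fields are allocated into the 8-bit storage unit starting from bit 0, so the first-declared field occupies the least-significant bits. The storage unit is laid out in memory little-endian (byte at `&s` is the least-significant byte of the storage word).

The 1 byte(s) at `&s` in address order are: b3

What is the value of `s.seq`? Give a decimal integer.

3

[0]=0xb3 (little-endian) → word 0xb3
seq [0+:3] = (word>>0) & 0x7 = 3  ←
prio [3+:1] = (word>>3) & 0x1 = 0
err [4+:2] = (word>>4) & 0x3 = 3
lvl [6+:2] = (word>>6) & 0x3 = 2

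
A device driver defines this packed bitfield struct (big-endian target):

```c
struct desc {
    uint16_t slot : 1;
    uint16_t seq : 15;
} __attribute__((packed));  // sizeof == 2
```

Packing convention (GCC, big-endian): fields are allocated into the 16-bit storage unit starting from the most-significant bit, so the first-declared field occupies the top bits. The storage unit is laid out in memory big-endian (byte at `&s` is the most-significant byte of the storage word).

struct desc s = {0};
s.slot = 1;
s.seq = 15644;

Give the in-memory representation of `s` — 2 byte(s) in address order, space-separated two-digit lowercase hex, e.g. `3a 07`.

bd 1c

[15+:1] slot=1 & 0x1 = 0x1; word=0x8000
[0+:15] seq=15644 & 0x7fff = 0x3d1c; word=0xbd1c
word = 0xbd1c → big-endian bytes:
  [0]=0xbd  [1]=0x1c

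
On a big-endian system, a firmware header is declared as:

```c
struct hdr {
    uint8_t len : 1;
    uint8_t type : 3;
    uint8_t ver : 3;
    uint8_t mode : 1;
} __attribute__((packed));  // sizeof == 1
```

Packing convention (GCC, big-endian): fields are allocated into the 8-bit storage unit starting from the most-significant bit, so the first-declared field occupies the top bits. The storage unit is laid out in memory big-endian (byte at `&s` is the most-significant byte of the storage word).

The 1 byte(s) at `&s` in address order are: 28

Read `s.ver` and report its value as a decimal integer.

[0]=0x28 (big-endian) → word 0x28
len:1 @ bit 7 → (0x28>>7)&0x1 = 0x0
type:3 @ bit 4 → (0x28>>4)&0x7 = 0x2
ver:3 @ bit 1 → (0x28>>1)&0x7 = 0x4  ←
mode:1 @ bit 0 → (0x28>>0)&0x1 = 0x0

4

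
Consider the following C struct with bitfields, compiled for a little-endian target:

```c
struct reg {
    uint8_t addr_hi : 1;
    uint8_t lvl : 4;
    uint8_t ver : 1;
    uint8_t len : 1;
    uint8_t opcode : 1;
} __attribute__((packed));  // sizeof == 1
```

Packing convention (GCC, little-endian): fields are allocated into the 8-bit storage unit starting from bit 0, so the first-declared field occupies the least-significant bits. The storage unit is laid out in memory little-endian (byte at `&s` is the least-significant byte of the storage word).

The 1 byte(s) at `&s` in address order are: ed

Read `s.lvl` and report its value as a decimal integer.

6

[0]=0xed (little-endian) → word 0xed
addr_hi [0+:1] = (word>>0) & 0x1 = 1
lvl [1+:4] = (word>>1) & 0xf = 6  ←
ver [5+:1] = (word>>5) & 0x1 = 1
len [6+:1] = (word>>6) & 0x1 = 1
opcode [7+:1] = (word>>7) & 0x1 = 1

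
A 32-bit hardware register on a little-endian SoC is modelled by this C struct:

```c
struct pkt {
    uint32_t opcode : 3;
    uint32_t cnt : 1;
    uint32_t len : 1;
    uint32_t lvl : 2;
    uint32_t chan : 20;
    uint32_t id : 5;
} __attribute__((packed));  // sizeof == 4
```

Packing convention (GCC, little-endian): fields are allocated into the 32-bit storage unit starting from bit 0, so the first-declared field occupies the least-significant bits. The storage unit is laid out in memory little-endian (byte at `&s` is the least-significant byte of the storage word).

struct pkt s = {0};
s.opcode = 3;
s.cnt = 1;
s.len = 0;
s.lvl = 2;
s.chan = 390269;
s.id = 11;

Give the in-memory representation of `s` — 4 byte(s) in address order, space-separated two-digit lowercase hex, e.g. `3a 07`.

[0+:3] opcode=3 & 0x7 = 0x3; word=0x00000003
[3+:1] cnt=1 & 0x1 = 0x1; word=0x0000000b
[4+:1] len=0 & 0x1 = 0x0; word=0x0000000b
[5+:2] lvl=2 & 0x3 = 0x2; word=0x0000004b
[7+:20] chan=390269 & 0xfffff = 0x5f47d; word=0x02fa3ecb
[27+:5] id=11 & 0x1f = 0xb; word=0x5afa3ecb
word = 0x5afa3ecb → little-endian bytes:
  [0]=0xcb  [1]=0x3e  [2]=0xfa  [3]=0x5a

cb 3e fa 5a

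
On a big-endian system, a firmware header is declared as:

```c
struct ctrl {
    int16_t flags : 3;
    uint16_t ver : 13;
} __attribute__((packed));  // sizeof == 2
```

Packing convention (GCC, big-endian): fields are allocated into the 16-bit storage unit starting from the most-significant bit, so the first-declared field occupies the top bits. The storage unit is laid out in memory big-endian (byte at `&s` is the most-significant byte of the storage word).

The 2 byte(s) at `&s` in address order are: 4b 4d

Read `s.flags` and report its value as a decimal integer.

2

[0]=0x4b [1]=0x4d (big-endian) → word 0x4b4d
flags [13+:3] = (word>>13) & 0x7 = 2  ←
ver [0+:13] = (word>>0) & 0x1fff = 2893
flags signed 3b, MSB=0: value = 2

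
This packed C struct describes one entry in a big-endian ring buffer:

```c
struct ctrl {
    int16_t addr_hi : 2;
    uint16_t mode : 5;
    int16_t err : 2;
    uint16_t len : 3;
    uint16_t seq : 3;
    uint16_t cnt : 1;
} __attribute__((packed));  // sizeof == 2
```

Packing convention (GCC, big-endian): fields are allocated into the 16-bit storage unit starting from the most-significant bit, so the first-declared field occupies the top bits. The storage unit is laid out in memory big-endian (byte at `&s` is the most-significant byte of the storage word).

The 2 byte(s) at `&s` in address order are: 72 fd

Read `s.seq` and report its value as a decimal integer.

[0]=0x72 [1]=0xfd (big-endian) → word 0x72fd
addr_hi:2 @ bit 14 → (0x72fd>>14)&0x3 = 0x1
mode:5 @ bit 9 → (0x72fd>>9)&0x1f = 0x19
err:2 @ bit 7 → (0x72fd>>7)&0x3 = 0x1
len:3 @ bit 4 → (0x72fd>>4)&0x7 = 0x7
seq:3 @ bit 1 → (0x72fd>>1)&0x7 = 0x6  ←
cnt:1 @ bit 0 → (0x72fd>>0)&0x1 = 0x1

6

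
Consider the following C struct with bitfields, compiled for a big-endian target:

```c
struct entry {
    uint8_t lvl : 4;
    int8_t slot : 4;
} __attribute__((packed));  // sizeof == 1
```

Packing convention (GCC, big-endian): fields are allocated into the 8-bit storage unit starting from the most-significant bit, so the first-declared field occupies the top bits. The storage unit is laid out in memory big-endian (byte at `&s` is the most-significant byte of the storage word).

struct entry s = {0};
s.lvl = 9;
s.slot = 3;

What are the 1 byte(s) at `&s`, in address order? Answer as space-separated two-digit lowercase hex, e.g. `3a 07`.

lvl (4b) val=9 bits=0x9 at bit 4: 0x90
slot (4b) val=3 bits=0x3 at bit 0: 0x93
word = 0x93 → big-endian bytes:
  [0]=0x93

93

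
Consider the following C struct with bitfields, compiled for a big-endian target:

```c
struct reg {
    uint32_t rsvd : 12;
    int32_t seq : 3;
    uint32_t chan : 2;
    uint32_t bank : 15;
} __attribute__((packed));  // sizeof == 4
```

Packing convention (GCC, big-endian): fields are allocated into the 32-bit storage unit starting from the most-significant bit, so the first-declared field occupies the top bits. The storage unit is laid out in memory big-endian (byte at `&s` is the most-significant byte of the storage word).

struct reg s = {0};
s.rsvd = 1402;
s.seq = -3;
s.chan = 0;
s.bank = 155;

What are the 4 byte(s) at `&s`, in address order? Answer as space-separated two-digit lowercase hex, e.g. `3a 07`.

57 aa 00 9b

[20+:12] rsvd=1402 & 0xfff = 0x57a; word=0x57a00000
[17+:3] seq=-3 & 0x7 = 0x5; word=0x57aa0000
[15+:2] chan=0 & 0x3 = 0x0; word=0x57aa0000
[0+:15] bank=155 & 0x7fff = 0x9b; word=0x57aa009b
word = 0x57aa009b → big-endian bytes:
  [0]=0x57  [1]=0xaa  [2]=0x00  [3]=0x9b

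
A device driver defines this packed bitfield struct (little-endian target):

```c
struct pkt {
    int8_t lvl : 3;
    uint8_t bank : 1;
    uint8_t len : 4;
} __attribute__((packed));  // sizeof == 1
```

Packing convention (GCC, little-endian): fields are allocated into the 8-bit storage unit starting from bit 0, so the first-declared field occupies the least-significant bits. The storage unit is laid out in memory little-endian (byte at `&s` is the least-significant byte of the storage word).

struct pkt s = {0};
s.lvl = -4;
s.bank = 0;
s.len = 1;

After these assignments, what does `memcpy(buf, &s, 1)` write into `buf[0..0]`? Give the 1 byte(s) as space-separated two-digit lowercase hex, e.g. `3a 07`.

lvl:3 = -4 → 0x4 << 0 → word 0x04
bank:1 = 0 → 0x0 << 3 → word 0x04
len:4 = 1 → 0x1 << 4 → word 0x14
word = 0x14 → little-endian bytes:
  [0]=0x14

14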